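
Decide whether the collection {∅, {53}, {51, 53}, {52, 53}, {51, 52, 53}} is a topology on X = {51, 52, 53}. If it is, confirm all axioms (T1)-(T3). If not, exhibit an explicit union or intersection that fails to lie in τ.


τ IS a topology on X.

Axiom (T1): ∅ ∈ τ? Yes; X ∈ τ? Yes.
Axiom (T2/T3): check pairwise unions and intersections of members of τ.
All pairwise intersections and unions checked — each lies in τ. Therefore τ satisfies (T1), (T2), (T3): it IS a topology on X.


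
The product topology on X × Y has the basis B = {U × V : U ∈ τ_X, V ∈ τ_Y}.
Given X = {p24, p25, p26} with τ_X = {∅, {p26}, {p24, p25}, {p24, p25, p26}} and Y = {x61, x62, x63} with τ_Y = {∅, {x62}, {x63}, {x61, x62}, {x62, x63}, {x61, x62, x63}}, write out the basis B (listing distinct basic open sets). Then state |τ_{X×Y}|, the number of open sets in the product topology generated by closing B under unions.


Basis B = {∅ × ∅, {p26} × {x62}, {p26} × {x63}, {p24, p25} × {x62}, {p24, p25} × {x63}, {p26} × {x61, x62}, {p26} × {x62, x63}, {p24, p25, p26} × {x62}, {p24, p25, p26} × {x63}, {p26} × {x61, x62, x63}, {p24, p25} × {x61, x62}, {p24, p25} × {x62, x63}, {p24, p25} × {x61, x62, x63}, {p24, p25, p26} × {x61, x62}, {p24, p25, p26} × {x62, x63}, {p24, p25, p26} × {x61, x62, x63}}; |τ_{X×Y}| = 36.

Enumerate products U × V with U ∈ τ_X, V ∈ τ_Y (deduplicated):
  ∅ × ∅ = {} (∅)
  {p26} × {x62} = {(p26,x62)}
  {p26} × {x63} = {(p26,x63)}
  {p24, p25} × {x62} = {(p24,x62), (p25,x62)}
  {p24, p25} × {x63} = {(p24,x63), (p25,x63)}
  {p26} × {x61, x62} = {(p26,x61), (p26,x62)}
  {p26} × {x62, x63} = {(p26,x62), (p26,x63)}
  {p24, p25, p26} × {x62} = {(p24,x62), (p25,x62), (p26,x62)}
  {p24, p25, p26} × {x63} = {(p24,x63), (p25,x63), (p26,x63)}
  {p26} × {x61, x62, x63} = {(p26,x61), (p26,x62), (p26,x63)}
  {p24, p25} × {x61, x62} = {(p24,x61), (p24,x62), (p25,x61), (p25,x62)}
  {p24, p25} × {x62, x63} = {(p24,x62), (p24,x63), (p25,x62), (p25,x63)}
  {p24, p25} × {x61, x62, x63} = {(p24,x61), (p24,x62), (p24,x63), (p25,x61), (p25,x62), (p25,x63)}
  {p24, p25, p26} × {x61, x62} = {(p24,x61), (p24,x62), (p25,x61), (p25,x62), (p26,x61), (p26,x62)}
  {p24, p25, p26} × {x62, x63} = {(p24,x62), (p24,x63), (p25,x62), (p25,x63), (p26,x62), (p26,x63)}
  {p24, p25, p26} × {x61, x62, x63} = {(p24,x61), (p24,x62), (p24,x63), (p25,x61), (p25,x62), (p25,x63), (p26,x61), (p26,x62), (p26,x63)}
These 16 distinct sets form the basis B.
Close under arbitrary unions to get τ_{X×Y}; counting gives |τ_{X×Y}| = 36.


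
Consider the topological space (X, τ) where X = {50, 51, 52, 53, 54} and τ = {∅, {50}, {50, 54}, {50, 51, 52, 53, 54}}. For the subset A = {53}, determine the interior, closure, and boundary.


int(A) = ∅, cl(A) = {51, 52, 53}, ∂A = {51, 52, 53}.

Closed sets in (X, τ) are complements of opens:
  closed(X, τ) = {∅, {51, 52, 53}, {51, 52, 53, 54}, {50, 51, 52, 53, 54}}.
int(A) = ⋃ {U ∈ τ : U ⊆ A}. Opens contained in A: ∅.
Taking the union of these: int(A) = ∅.
cl(A) = ⋂ {C closed : A ⊆ C}. Closed sets containing A: {51, 52, 53}, {51, 52, 53, 54}, {50, 51, 52, 53, 54}.
Intersecting these: cl(A) = {51, 52, 53}.
∂A = cl(A) ∖ int(A) = {51, 52, 53} ∖ ∅ = {51, 52, 53}.


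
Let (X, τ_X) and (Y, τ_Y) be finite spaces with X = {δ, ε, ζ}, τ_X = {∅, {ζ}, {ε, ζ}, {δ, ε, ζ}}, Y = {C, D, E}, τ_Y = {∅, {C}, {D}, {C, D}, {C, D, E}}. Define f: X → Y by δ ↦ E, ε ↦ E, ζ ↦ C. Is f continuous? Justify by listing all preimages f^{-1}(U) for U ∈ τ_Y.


f IS continuous.

Compute f^{-1}(U) for each U ∈ τ_Y:
  U = ∅: f^{-1}(U) = ∅ ∈ τ_X ✓.
  U = {C}: f^{-1}(U) = {ζ} ∈ τ_X ✓.
  U = {D}: f^{-1}(U) = ∅ ∈ τ_X ✓.
  U = {C, D}: f^{-1}(U) = {ζ} ∈ τ_X ✓.
  U = {C, D, E}: f^{-1}(U) = {δ, ε, ζ} ∈ τ_X ✓.
Every preimage lies in τ_X, so f IS continuous.


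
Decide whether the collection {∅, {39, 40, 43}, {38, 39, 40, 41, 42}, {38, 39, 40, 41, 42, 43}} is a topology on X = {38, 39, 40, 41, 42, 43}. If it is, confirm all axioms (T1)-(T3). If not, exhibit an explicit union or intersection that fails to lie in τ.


τ is NOT a topology on X.

Axiom (T1): ∅ ∈ τ? Yes; X ∈ τ? Yes.
Axiom (T2/T3): check pairwise unions and intersections of members of τ.
Counterexample for (T3): {39, 40, 43} ∩ {38, 39, 40, 41, 42} = {39, 40} ∉ τ. Therefore τ is NOT a topology.


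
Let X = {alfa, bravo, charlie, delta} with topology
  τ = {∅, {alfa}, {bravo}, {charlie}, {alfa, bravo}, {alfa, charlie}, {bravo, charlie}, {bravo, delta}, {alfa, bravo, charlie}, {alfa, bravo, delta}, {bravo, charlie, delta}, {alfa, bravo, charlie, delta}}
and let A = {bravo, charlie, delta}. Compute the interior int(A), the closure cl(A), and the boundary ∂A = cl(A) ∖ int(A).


int(A) = {bravo, charlie, delta}, cl(A) = {bravo, charlie, delta}, ∂A = ∅.

Closed sets in (X, τ) are complements of opens:
  closed(X, τ) = {∅, {alfa}, {charlie}, {delta}, {alfa, charlie}, {alfa, delta}, {bravo, delta}, {charlie, delta}, {alfa, bravo, delta}, {alfa, charlie, delta}, {bravo, charlie, delta}, {alfa, bravo, charlie, delta}}.
int(A) = ⋃ {U ∈ τ : U ⊆ A}. Opens contained in A: ∅, {bravo}, {charlie}, {bravo, charlie}, {bravo, delta}, {bravo, charlie, delta}.
Taking the union of these: int(A) = {bravo, charlie, delta}.
cl(A) = ⋂ {C closed : A ⊆ C}. Closed sets containing A: {bravo, charlie, delta}, {alfa, bravo, charlie, delta}.
Intersecting these: cl(A) = {bravo, charlie, delta}.
∂A = cl(A) ∖ int(A) = {bravo, charlie, delta} ∖ {bravo, charlie, delta} = ∅.


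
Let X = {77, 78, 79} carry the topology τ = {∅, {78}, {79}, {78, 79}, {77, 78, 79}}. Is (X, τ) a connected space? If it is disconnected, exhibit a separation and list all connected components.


(X, τ) is connected.

Find clopen sets (U ∈ τ with X ∖ U ∈ τ):
  U = ∅, X ∖ U = {77, 78, 79} — both open, so U is clopen.
  U = {77, 78, 79}, X ∖ U = ∅ — both open, so U is clopen.
Only trivial clopens (∅ and X) exist, so (X, τ) is connected.
Compute connected components by grouping points that agree on all clopens:
  component: {77, 78, 79}


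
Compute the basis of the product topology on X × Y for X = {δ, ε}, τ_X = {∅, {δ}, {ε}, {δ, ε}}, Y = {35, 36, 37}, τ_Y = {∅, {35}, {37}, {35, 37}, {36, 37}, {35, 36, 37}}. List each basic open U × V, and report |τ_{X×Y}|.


Basis B = {∅ × ∅, {δ} × {35}, {δ} × {37}, {ε} × {35}, {ε} × {37}, {δ} × {35, 37}, {δ, ε} × {35}, {δ} × {36, 37}, {δ, ε} × {37}, {ε} × {35, 37}, {ε} × {36, 37}, {δ} × {35, 36, 37}, {ε} × {35, 36, 37}, {δ, ε} × {35, 37}, {δ, ε} × {36, 37}, {δ, ε} × {35, 36, 37}}; |τ_{X×Y}| = 36.

Enumerate products U × V with U ∈ τ_X, V ∈ τ_Y (deduplicated):
  ∅ × ∅ = {} (∅)
  {δ} × {35} = {(δ,35)}
  {δ} × {37} = {(δ,37)}
  {ε} × {35} = {(ε,35)}
  {ε} × {37} = {(ε,37)}
  {δ} × {35, 37} = {(δ,35), (δ,37)}
  {δ, ε} × {35} = {(δ,35), (ε,35)}
  {δ} × {36, 37} = {(δ,36), (δ,37)}
  {δ, ε} × {37} = {(δ,37), (ε,37)}
  {ε} × {35, 37} = {(ε,35), (ε,37)}
  {ε} × {36, 37} = {(ε,36), (ε,37)}
  {δ} × {35, 36, 37} = {(δ,35), (δ,36), (δ,37)}
  {ε} × {35, 36, 37} = {(ε,35), (ε,36), (ε,37)}
  {δ, ε} × {35, 37} = {(δ,35), (δ,37), (ε,35), (ε,37)}
  {δ, ε} × {36, 37} = {(δ,36), (δ,37), (ε,36), (ε,37)}
  {δ, ε} × {35, 36, 37} = {(δ,35), (δ,36), (δ,37), (ε,35), (ε,36), (ε,37)}
These 16 distinct sets form the basis B.
Close under arbitrary unions to get τ_{X×Y}; counting gives |τ_{X×Y}| = 36.


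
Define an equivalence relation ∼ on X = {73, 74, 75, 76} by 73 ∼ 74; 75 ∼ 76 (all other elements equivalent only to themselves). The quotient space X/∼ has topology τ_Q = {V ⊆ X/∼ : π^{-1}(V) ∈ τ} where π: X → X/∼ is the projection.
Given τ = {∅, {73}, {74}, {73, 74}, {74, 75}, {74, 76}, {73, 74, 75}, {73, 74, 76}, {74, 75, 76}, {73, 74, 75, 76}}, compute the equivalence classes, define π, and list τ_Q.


X/∼ = {[73=74], [75=76]}; |τ_Q| = 3.

Equivalence classes: [73=74], [75=76].
Quotient map π: X → X/∼ sends 73 ↦ [73=74], 74 ↦ [73=74], 75 ↦ [75=76], 76 ↦ [75=76].
For each subset V ⊆ X/∼, compute π^{-1}(V) ⊆ X and check whether π^{-1}(V) ∈ τ. V is open in τ_Q iff π^{-1}(V) ∈ τ.
  V = {}: π^{-1}(V) = ∅ ∈ τ ✓.
  V = {[73=74]}: π^{-1}(V) = {73, 74} ∈ τ ✓.
  V = {[75=76]}: π^{-1}(V) = {75, 76} ∉ τ ✗.
  V = {[73=74], [75=76]}: π^{-1}(V) = {73, 74, 75, 76} ∈ τ ✓.
Open sets in the quotient: τ_Q = {{}, {[73=74]}, {[73=74], [75=76]}} (3 elements).


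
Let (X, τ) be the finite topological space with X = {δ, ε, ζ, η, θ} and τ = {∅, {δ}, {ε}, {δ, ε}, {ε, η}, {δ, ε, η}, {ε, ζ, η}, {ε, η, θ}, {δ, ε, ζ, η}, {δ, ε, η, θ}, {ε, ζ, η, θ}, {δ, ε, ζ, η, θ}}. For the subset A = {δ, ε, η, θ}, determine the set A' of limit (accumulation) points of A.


A' = {ζ, η, θ}

For each x ∈ X, list the open sets U ∈ τ with x ∈ U, then check whether U ∩ (A ∖ {x}) ≠ ∅ for every such U.
  x = δ: open {δ} ∋ x has {δ} ∩ (A ∖ {δ}) = ∅, so x is NOT a limit point.
  x = ε: open {ε} ∋ x has {ε} ∩ (A ∖ {ε}) = ∅, so x is NOT a limit point.
  x = ζ: opens ∋ x are {ε, ζ, η}, {δ, ε, ζ, η}, {ε, ζ, η, θ}, {δ, ε, ζ, η, θ}; each meets A ∖ {ζ}, so x IS a limit point.
  x = η: opens ∋ x are {ε, η}, {δ, ε, η}, {ε, ζ, η}, {ε, η, θ}, {δ, ε, ζ, η}, {δ, ε, η, θ}, {ε, ζ, η, θ}, {δ, ε, ζ, η, θ}; each meets A ∖ {η}, so x IS a limit point.
  x = θ: opens ∋ x are {ε, η, θ}, {δ, ε, η, θ}, {ε, ζ, η, θ}, {δ, ε, ζ, η, θ}; each meets A ∖ {θ}, so x IS a limit point.
Collecting: A' = {ζ, η, θ}.


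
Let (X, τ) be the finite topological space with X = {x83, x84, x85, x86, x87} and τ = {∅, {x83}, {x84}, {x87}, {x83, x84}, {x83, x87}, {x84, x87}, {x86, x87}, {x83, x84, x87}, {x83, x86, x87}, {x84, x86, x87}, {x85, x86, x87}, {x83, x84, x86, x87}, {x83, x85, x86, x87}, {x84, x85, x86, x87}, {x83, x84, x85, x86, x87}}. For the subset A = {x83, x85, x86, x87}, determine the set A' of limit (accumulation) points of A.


A' = {x85, x86}

For each x ∈ X, list the open sets U ∈ τ with x ∈ U, then check whether U ∩ (A ∖ {x}) ≠ ∅ for every such U.
  x = x83: open {x83} ∋ x has {x83} ∩ (A ∖ {x83}) = ∅, so x is NOT a limit point.
  x = x84: open {x84} ∋ x has {x84} ∩ (A ∖ {x84}) = ∅, so x is NOT a limit point.
  x = x85: opens ∋ x are {x85, x86, x87}, {x83, x85, x86, x87}, {x84, x85, x86, x87}, {x83, x84, x85, x86, x87}; each meets A ∖ {x85}, so x IS a limit point.
  x = x86: opens ∋ x are {x86, x87}, {x83, x86, x87}, {x84, x86, x87}, {x85, x86, x87}, {x83, x84, x86, x87}, {x83, x85, x86, x87}, {x84, x85, x86, x87}, {x83, x84, x85, x86, x87}; each meets A ∖ {x86}, so x IS a limit point.
  x = x87: open {x87} ∋ x has {x87} ∩ (A ∖ {x87}) = ∅, so x is NOT a limit point.
Collecting: A' = {x85, x86}.


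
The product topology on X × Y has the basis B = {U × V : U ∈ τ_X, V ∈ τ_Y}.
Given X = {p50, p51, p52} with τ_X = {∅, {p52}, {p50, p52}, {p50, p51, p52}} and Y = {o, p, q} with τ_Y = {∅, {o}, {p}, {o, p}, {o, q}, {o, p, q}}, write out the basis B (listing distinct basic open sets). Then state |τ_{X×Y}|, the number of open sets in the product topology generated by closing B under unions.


Basis B = {∅ × ∅, {p52} × {o}, {p52} × {p}, {p50, p52} × {o}, {p50, p52} × {p}, {p52} × {o, p}, {p52} × {o, q}, {p50, p51, p52} × {o}, {p50, p51, p52} × {p}, {p52} × {o, p, q}, {p50, p52} × {o, p}, {p50, p52} × {o, q}, {p50, p52} × {o, p, q}, {p50, p51, p52} × {o, p}, {p50, p51, p52} × {o, q}, {p50, p51, p52} × {o, p, q}}; |τ_{X×Y}| = 40.

Enumerate products U × V with U ∈ τ_X, V ∈ τ_Y (deduplicated):
  ∅ × ∅ = {} (∅)
  {p52} × {o} = {(p52,o)}
  {p52} × {p} = {(p52,p)}
  {p50, p52} × {o} = {(p50,o), (p52,o)}
  {p50, p52} × {p} = {(p50,p), (p52,p)}
  {p52} × {o, p} = {(p52,o), (p52,p)}
  {p52} × {o, q} = {(p52,o), (p52,q)}
  {p50, p51, p52} × {o} = {(p50,o), (p51,o), (p52,o)}
  {p50, p51, p52} × {p} = {(p50,p), (p51,p), (p52,p)}
  {p52} × {o, p, q} = {(p52,o), (p52,p), (p52,q)}
  {p50, p52} × {o, p} = {(p50,o), (p50,p), (p52,o), (p52,p)}
  {p50, p52} × {o, q} = {(p50,o), (p50,q), (p52,o), (p52,q)}
  {p50, p52} × {o, p, q} = {(p50,o), (p50,p), (p50,q), (p52,o), (p52,p), (p52,q)}
  {p50, p51, p52} × {o, p} = {(p50,o), (p50,p), (p51,o), (p51,p), (p52,o), (p52,p)}
  {p50, p51, p52} × {o, q} = {(p50,o), (p50,q), (p51,o), (p51,q), (p52,o), (p52,q)}
  {p50, p51, p52} × {o, p, q} = {(p50,o), (p50,p), (p50,q), (p51,o), (p51,p), (p51,q), (p52,o), (p52,p), (p52,q)}
These 16 distinct sets form the basis B.
Close under arbitrary unions to get τ_{X×Y}; counting gives |τ_{X×Y}| = 40.


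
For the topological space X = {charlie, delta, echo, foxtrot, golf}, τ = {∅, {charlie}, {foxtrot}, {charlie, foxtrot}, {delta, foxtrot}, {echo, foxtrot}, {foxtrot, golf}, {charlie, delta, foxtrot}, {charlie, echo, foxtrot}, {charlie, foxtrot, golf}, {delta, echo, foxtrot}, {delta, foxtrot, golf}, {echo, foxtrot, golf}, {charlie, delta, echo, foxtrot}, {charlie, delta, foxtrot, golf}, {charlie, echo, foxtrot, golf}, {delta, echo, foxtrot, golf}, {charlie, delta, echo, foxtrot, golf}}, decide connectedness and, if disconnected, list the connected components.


(X, τ) is disconnected; components = [{charlie}, {delta, echo, foxtrot, golf}].

Find clopen sets (U ∈ τ with X ∖ U ∈ τ):
  U = ∅, X ∖ U = {charlie, delta, echo, foxtrot, golf} — both open, so U is clopen.
  U = {charlie}, X ∖ U = {delta, echo, foxtrot, golf} — both open, so U is clopen.
  U = {delta, echo, foxtrot, golf}, X ∖ U = {charlie} — both open, so U is clopen.
  U = {charlie, delta, echo, foxtrot, golf}, X ∖ U = ∅ — both open, so U is clopen.
Nontrivial clopen(s) exist: e.g. {delta, echo, foxtrot, golf}. So (X, τ) is disconnected.
Compute connected components by grouping points that agree on all clopens:
  component: {charlie}
  component: {delta, echo, foxtrot, golf}


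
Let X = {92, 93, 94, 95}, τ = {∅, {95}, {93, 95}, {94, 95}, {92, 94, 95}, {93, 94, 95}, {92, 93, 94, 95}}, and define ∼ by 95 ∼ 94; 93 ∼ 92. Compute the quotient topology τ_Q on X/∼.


X/∼ = {[92=93], [94=95]}; |τ_Q| = 3.

Equivalence classes: [92=93], [94=95].
Quotient map π: X → X/∼ sends 92 ↦ [92=93], 93 ↦ [92=93], 94 ↦ [94=95], 95 ↦ [94=95].
For each subset V ⊆ X/∼, compute π^{-1}(V) ⊆ X and check whether π^{-1}(V) ∈ τ. V is open in τ_Q iff π^{-1}(V) ∈ τ.
  V = {}: π^{-1}(V) = ∅ ∈ τ ✓.
  V = {[92=93]}: π^{-1}(V) = {92, 93} ∉ τ ✗.
  V = {[94=95]}: π^{-1}(V) = {94, 95} ∈ τ ✓.
  V = {[92=93], [94=95]}: π^{-1}(V) = {92, 93, 94, 95} ∈ τ ✓.
Open sets in the quotient: τ_Q = {{}, {[94=95]}, {[92=93], [94=95]}} (3 elements).


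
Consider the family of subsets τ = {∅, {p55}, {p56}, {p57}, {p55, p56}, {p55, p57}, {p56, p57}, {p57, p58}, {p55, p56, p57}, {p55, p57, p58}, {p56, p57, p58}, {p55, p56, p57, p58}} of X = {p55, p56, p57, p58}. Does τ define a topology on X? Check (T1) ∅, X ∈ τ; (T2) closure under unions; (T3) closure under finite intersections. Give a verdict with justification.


τ IS a topology on X.

Axiom (T1): ∅ ∈ τ? Yes; X ∈ τ? Yes.
Axiom (T2/T3): check pairwise unions and intersections of members of τ.
All pairwise intersections and unions checked — each lies in τ. Therefore τ satisfies (T1), (T2), (T3): it IS a topology on X.


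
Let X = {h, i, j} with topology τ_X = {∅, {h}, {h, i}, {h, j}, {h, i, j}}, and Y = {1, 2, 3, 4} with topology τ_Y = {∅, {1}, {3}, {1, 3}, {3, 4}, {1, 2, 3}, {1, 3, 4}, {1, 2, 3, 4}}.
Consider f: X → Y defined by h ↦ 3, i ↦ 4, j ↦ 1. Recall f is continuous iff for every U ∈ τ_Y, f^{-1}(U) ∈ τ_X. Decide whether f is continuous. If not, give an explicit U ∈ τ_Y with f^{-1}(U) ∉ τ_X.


f is NOT continuous.

Compute f^{-1}(U) for each U ∈ τ_Y:
  U = ∅: f^{-1}(U) = ∅ ∈ τ_X ✓.
  U = {1}: f^{-1}(U) = {j} ∉ τ_X ✗.
  U = {3}: f^{-1}(U) = {h} ∈ τ_X ✓.
  U = {1, 3}: f^{-1}(U) = {h, j} ∈ τ_X ✓.
  U = {3, 4}: f^{-1}(U) = {h, i} ∈ τ_X ✓.
  U = {1, 2, 3}: f^{-1}(U) = {h, j} ∈ τ_X ✓.
  U = {1, 3, 4}: f^{-1}(U) = {h, i, j} ∈ τ_X ✓.
  U = {1, 2, 3, 4}: f^{-1}(U) = {h, i, j} ∈ τ_X ✓.
Found U = {1} with f^{-1}(U) = {j} not in τ_X. Therefore f is NOT continuous.


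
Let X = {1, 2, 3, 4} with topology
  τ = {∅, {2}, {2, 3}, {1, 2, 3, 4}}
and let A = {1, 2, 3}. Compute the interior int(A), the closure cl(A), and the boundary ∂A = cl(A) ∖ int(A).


int(A) = {2, 3}, cl(A) = {1, 2, 3, 4}, ∂A = {1, 4}.

Closed sets in (X, τ) are complements of opens:
  closed(X, τ) = {∅, {1, 4}, {1, 3, 4}, {1, 2, 3, 4}}.
int(A) = ⋃ {U ∈ τ : U ⊆ A}. Opens contained in A: ∅, {2}, {2, 3}.
Taking the union of these: int(A) = {2, 3}.
cl(A) = ⋂ {C closed : A ⊆ C}. Closed sets containing A: {1, 2, 3, 4}.
Intersecting these: cl(A) = {1, 2, 3, 4}.
∂A = cl(A) ∖ int(A) = {1, 2, 3, 4} ∖ {2, 3} = {1, 4}.


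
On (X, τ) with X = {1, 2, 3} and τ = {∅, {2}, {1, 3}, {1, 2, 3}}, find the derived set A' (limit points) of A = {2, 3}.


A' = {1}

For each x ∈ X, list the open sets U ∈ τ with x ∈ U, then check whether U ∩ (A ∖ {x}) ≠ ∅ for every such U.
  x = 1: opens ∋ x are {1, 3}, {1, 2, 3}; each meets A ∖ {1}, so x IS a limit point.
  x = 2: open {2} ∋ x has {2} ∩ (A ∖ {2}) = ∅, so x is NOT a limit point.
  x = 3: open {1, 3} ∋ x has {1, 3} ∩ (A ∖ {3}) = ∅, so x is NOT a limit point.
Collecting: A' = {1}.


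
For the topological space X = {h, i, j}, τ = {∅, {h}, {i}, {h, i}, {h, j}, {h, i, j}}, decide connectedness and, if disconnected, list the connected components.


(X, τ) is disconnected; components = [{i}, {h, j}].

Find clopen sets (U ∈ τ with X ∖ U ∈ τ):
  U = ∅, X ∖ U = {h, i, j} — both open, so U is clopen.
  U = {i}, X ∖ U = {h, j} — both open, so U is clopen.
  U = {h, j}, X ∖ U = {i} — both open, so U is clopen.
  U = {h, i, j}, X ∖ U = ∅ — both open, so U is clopen.
Nontrivial clopen(s) exist: e.g. {i}. So (X, τ) is disconnected.
Compute connected components by grouping points that agree on all clopens:
  component: {i}
  component: {h, j}


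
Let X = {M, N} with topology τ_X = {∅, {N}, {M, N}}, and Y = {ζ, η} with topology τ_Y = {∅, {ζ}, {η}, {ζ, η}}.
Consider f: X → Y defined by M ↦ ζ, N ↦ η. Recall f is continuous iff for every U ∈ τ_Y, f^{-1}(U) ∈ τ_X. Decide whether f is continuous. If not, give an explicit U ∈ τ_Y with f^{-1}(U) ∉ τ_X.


f is NOT continuous.

Compute f^{-1}(U) for each U ∈ τ_Y:
  U = ∅: f^{-1}(U) = ∅ ∈ τ_X ✓.
  U = {ζ}: f^{-1}(U) = {M} ∉ τ_X ✗.
  U = {η}: f^{-1}(U) = {N} ∈ τ_X ✓.
  U = {ζ, η}: f^{-1}(U) = {M, N} ∈ τ_X ✓.
Found U = {ζ} with f^{-1}(U) = {M} not in τ_X. Therefore f is NOT continuous.


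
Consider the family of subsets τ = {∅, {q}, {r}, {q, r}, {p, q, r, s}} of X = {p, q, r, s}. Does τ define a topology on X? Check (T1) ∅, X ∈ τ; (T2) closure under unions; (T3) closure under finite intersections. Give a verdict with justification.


τ IS a topology on X.

Axiom (T1): ∅ ∈ τ? Yes; X ∈ τ? Yes.
Axiom (T2/T3): check pairwise unions and intersections of members of τ.
All pairwise intersections and unions checked — each lies in τ. Therefore τ satisfies (T1), (T2), (T3): it IS a topology on X.


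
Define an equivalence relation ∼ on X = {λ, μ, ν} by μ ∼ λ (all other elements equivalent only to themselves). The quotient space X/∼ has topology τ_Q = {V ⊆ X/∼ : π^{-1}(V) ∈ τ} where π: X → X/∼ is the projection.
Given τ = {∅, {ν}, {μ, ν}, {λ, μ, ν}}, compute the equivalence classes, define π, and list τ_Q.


X/∼ = {[λ=μ], [ν]}; |τ_Q| = 3.

Equivalence classes: [λ=μ], [ν].
Quotient map π: X → X/∼ sends λ ↦ [λ=μ], μ ↦ [λ=μ], ν ↦ [ν].
For each subset V ⊆ X/∼, compute π^{-1}(V) ⊆ X and check whether π^{-1}(V) ∈ τ. V is open in τ_Q iff π^{-1}(V) ∈ τ.
  V = {}: π^{-1}(V) = ∅ ∈ τ ✓.
  V = {[λ=μ]}: π^{-1}(V) = {λ, μ} ∉ τ ✗.
  V = {[ν]}: π^{-1}(V) = {ν} ∈ τ ✓.
  V = {[λ=μ], [ν]}: π^{-1}(V) = {λ, μ, ν} ∈ τ ✓.
Open sets in the quotient: τ_Q = {{}, {[ν]}, {[λ=μ], [ν]}} (3 elements).


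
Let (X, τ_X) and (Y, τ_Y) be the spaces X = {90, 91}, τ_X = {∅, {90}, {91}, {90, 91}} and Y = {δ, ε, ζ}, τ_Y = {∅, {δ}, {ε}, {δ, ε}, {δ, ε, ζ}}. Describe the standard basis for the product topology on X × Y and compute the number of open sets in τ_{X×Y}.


Basis B = {∅ × ∅, {90} × {δ}, {90} × {ε}, {91} × {δ}, {91} × {ε}, {90} × {δ, ε}, {90, 91} × {δ}, {90, 91} × {ε}, {91} × {δ, ε}, {90} × {δ, ε, ζ}, {91} × {δ, ε, ζ}, {90, 91} × {δ, ε}, {90, 91} × {δ, ε, ζ}}; |τ_{X×Y}| = 25.

Enumerate products U × V with U ∈ τ_X, V ∈ τ_Y (deduplicated):
  ∅ × ∅ = {} (∅)
  {90} × {δ} = {(90,δ)}
  {90} × {ε} = {(90,ε)}
  {91} × {δ} = {(91,δ)}
  {91} × {ε} = {(91,ε)}
  {90} × {δ, ε} = {(90,δ), (90,ε)}
  {90, 91} × {δ} = {(90,δ), (91,δ)}
  {90, 91} × {ε} = {(90,ε), (91,ε)}
  {91} × {δ, ε} = {(91,δ), (91,ε)}
  {90} × {δ, ε, ζ} = {(90,δ), (90,ε), (90,ζ)}
  {91} × {δ, ε, ζ} = {(91,δ), (91,ε), (91,ζ)}
  {90, 91} × {δ, ε} = {(90,δ), (90,ε), (91,δ), (91,ε)}
  {90, 91} × {δ, ε, ζ} = {(90,δ), (90,ε), (90,ζ), (91,δ), (91,ε), (91,ζ)}
These 13 distinct sets form the basis B.
Close under arbitrary unions to get τ_{X×Y}; counting gives |τ_{X×Y}| = 25.


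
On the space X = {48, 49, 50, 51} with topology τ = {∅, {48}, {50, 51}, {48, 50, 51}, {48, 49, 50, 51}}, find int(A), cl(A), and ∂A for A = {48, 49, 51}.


int(A) = {48}, cl(A) = {48, 49, 50, 51}, ∂A = {49, 50, 51}.

Closed sets in (X, τ) are complements of opens:
  closed(X, τ) = {∅, {49}, {48, 49}, {49, 50, 51}, {48, 49, 50, 51}}.
int(A) = ⋃ {U ∈ τ : U ⊆ A}. Opens contained in A: ∅, {48}.
Taking the union of these: int(A) = {48}.
cl(A) = ⋂ {C closed : A ⊆ C}. Closed sets containing A: {48, 49, 50, 51}.
Intersecting these: cl(A) = {48, 49, 50, 51}.
∂A = cl(A) ∖ int(A) = {48, 49, 50, 51} ∖ {48} = {49, 50, 51}.


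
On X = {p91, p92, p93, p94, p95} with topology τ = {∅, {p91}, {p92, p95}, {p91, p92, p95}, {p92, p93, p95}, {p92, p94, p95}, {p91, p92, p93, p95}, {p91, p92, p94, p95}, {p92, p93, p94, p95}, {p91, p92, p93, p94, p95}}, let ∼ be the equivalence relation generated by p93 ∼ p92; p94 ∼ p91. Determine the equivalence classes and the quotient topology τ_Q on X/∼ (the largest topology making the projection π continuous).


X/∼ = {[p91=p94], [p92=p93], [p95]}; |τ_Q| = 3.

Equivalence classes: [p91=p94], [p92=p93], [p95].
Quotient map π: X → X/∼ sends p91 ↦ [p91=p94], p92 ↦ [p92=p93], p93 ↦ [p92=p93], p94 ↦ [p91=p94], p95 ↦ [p95].
For each subset V ⊆ X/∼, compute π^{-1}(V) ⊆ X and check whether π^{-1}(V) ∈ τ. V is open in τ_Q iff π^{-1}(V) ∈ τ.
  V = {}: π^{-1}(V) = ∅ ∈ τ ✓.
  V = {[p91=p94]}: π^{-1}(V) = {p91, p94} ∉ τ ✗.
  V = {[p92=p93]}: π^{-1}(V) = {p92, p93} ∉ τ ✗.
  V = {[p91=p94], [p92=p93]}: π^{-1}(V) = {p91, p92, p93, p94} ∉ τ ✗.
  V = {[p95]}: π^{-1}(V) = {p95} ∉ τ ✗.
  V = {[p91=p94], [p95]}: π^{-1}(V) = {p91, p94, p95} ∉ τ ✗.
  V = {[p92=p93], [p95]}: π^{-1}(V) = {p92, p93, p95} ∈ τ ✓.
  V = {[p91=p94], [p92=p93], [p95]}: π^{-1}(V) = {p91, p92, p93, p94, p95} ∈ τ ✓.
Open sets in the quotient: τ_Q = {{}, {[p92=p93], [p95]}, {[p91=p94], [p92=p93], [p95]}} (3 elements).


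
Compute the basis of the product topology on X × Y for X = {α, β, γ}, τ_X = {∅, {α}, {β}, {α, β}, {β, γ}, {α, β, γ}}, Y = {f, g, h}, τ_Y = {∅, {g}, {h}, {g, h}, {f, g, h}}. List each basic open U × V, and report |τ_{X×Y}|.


Basis B = {∅ × ∅, {α} × {g}, {α} × {h}, {β} × {g}, {β} × {h}, {α} × {g, h}, {α, β} × {g}, {α, β} × {h}, {β} × {g, h}, {β, γ} × {g}, {β, γ} × {h}, {α} × {f, g, h}, {α, β, γ} × {g}, {α, β, γ} × {h}, {β} × {f, g, h}, {α, β} × {g, h}, {β, γ} × {g, h}, {α, β} × {f, g, h}, {α, β, γ} × {g, h}, {β, γ} × {f, g, h}, {α, β, γ} × {f, g, h}}; |τ_{X×Y}| = 70.

Enumerate products U × V with U ∈ τ_X, V ∈ τ_Y (deduplicated):
  ∅ × ∅ = {} (∅)
  {α} × {g} = {(α,g)}
  {α} × {h} = {(α,h)}
  {β} × {g} = {(β,g)}
  {β} × {h} = {(β,h)}
  {α} × {g, h} = {(α,g), (α,h)}
  {α, β} × {g} = {(α,g), (β,g)}
  {α, β} × {h} = {(α,h), (β,h)}
  {β} × {g, h} = {(β,g), (β,h)}
  {β, γ} × {g} = {(β,g), (γ,g)}
  {β, γ} × {h} = {(β,h), (γ,h)}
  {α} × {f, g, h} = {(α,f), (α,g), (α,h)}
  {α, β, γ} × {g} = {(α,g), (β,g), (γ,g)}
  {α, β, γ} × {h} = {(α,h), (β,h), (γ,h)}
  {β} × {f, g, h} = {(β,f), (β,g), (β,h)}
  {α, β} × {g, h} = {(α,g), (α,h), (β,g), (β,h)}
  {β, γ} × {g, h} = {(β,g), (β,h), (γ,g), (γ,h)}
  {α, β} × {f, g, h} = {(α,f), (α,g), (α,h), (β,f), (β,g), (β,h)}
  {α, β, γ} × {g, h} = {(α,g), (α,h), (β,g), (β,h), (γ,g), (γ,h)}
  {β, γ} × {f, g, h} = {(β,f), (β,g), (β,h), (γ,f), (γ,g), (γ,h)}
  {α, β, γ} × {f, g, h} = {(α,f), (α,g), (α,h), (β,f), (β,g), (β,h), (γ,f), (γ,g), (γ,h)}
These 21 distinct sets form the basis B.
Close under arbitrary unions to get τ_{X×Y}; counting gives |τ_{X×Y}| = 70.


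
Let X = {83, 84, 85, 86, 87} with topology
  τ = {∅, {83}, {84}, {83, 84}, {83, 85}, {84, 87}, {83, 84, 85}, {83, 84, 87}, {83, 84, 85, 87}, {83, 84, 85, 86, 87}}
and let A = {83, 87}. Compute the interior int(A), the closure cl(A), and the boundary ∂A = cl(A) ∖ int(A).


int(A) = {83}, cl(A) = {83, 85, 86, 87}, ∂A = {85, 86, 87}.

Closed sets in (X, τ) are complements of opens:
  closed(X, τ) = {∅, {86}, {85, 86}, {86, 87}, {83, 85, 86}, {84, 86, 87}, {85, 86, 87}, {83, 85, 86, 87}, {84, 85, 86, 87}, {83, 84, 85, 86, 87}}.
int(A) = ⋃ {U ∈ τ : U ⊆ A}. Opens contained in A: ∅, {83}.
Taking the union of these: int(A) = {83}.
cl(A) = ⋂ {C closed : A ⊆ C}. Closed sets containing A: {83, 85, 86, 87}, {83, 84, 85, 86, 87}.
Intersecting these: cl(A) = {83, 85, 86, 87}.
∂A = cl(A) ∖ int(A) = {83, 85, 86, 87} ∖ {83} = {85, 86, 87}.


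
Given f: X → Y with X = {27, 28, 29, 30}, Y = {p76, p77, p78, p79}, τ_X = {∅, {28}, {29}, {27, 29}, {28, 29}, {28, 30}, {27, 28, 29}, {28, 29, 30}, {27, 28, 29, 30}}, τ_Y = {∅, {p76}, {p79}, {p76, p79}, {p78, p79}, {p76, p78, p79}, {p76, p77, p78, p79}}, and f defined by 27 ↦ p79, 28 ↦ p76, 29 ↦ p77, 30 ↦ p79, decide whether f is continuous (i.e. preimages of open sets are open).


f is NOT continuous.

Compute f^{-1}(U) for each U ∈ τ_Y:
  U = ∅: f^{-1}(U) = ∅ ∈ τ_X ✓.
  U = {p76}: f^{-1}(U) = {28} ∈ τ_X ✓.
  U = {p79}: f^{-1}(U) = {27, 30} ∉ τ_X ✗.
  U = {p76, p79}: f^{-1}(U) = {27, 28, 30} ∉ τ_X ✗.
  U = {p78, p79}: f^{-1}(U) = {27, 30} ∉ τ_X ✗.
  U = {p76, p78, p79}: f^{-1}(U) = {27, 28, 30} ∉ τ_X ✗.
  U = {p76, p77, p78, p79}: f^{-1}(U) = {27, 28, 29, 30} ∈ τ_X ✓.
Found U = {p79} with f^{-1}(U) = {27, 30} not in τ_X. Therefore f is NOT continuous.


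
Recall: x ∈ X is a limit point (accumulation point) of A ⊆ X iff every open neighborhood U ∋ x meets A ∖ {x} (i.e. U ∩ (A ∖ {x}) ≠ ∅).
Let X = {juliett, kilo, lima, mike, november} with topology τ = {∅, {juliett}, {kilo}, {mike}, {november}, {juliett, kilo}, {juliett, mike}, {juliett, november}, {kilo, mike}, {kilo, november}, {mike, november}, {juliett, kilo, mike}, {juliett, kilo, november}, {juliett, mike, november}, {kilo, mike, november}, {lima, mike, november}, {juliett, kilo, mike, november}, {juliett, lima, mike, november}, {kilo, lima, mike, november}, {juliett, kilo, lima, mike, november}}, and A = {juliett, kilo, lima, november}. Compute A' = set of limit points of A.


A' = {lima}

For each x ∈ X, list the open sets U ∈ τ with x ∈ U, then check whether U ∩ (A ∖ {x}) ≠ ∅ for every such U.
  x = juliett: open {juliett} ∋ x has {juliett} ∩ (A ∖ {juliett}) = ∅, so x is NOT a limit point.
  x = kilo: open {kilo} ∋ x has {kilo} ∩ (A ∖ {kilo}) = ∅, so x is NOT a limit point.
  x = lima: opens ∋ x are {lima, mike, november}, {juliett, lima, mike, november}, {kilo, lima, mike, november}, {juliett, kilo, lima, mike, november}; each meets A ∖ {lima}, so x IS a limit point.
  x = mike: open {mike} ∋ x has {mike} ∩ (A ∖ {mike}) = ∅, so x is NOT a limit point.
  x = november: open {november} ∋ x has {november} ∩ (A ∖ {november}) = ∅, so x is NOT a limit point.
Collecting: A' = {lima}.


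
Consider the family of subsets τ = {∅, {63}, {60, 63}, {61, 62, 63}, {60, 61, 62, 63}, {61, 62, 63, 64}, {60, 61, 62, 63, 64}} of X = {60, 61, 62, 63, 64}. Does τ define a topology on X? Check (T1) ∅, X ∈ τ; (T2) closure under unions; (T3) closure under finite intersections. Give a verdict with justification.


τ IS a topology on X.

Axiom (T1): ∅ ∈ τ? Yes; X ∈ τ? Yes.
Axiom (T2/T3): check pairwise unions and intersections of members of τ.
All pairwise intersections and unions checked — each lies in τ. Therefore τ satisfies (T1), (T2), (T3): it IS a topology on X.


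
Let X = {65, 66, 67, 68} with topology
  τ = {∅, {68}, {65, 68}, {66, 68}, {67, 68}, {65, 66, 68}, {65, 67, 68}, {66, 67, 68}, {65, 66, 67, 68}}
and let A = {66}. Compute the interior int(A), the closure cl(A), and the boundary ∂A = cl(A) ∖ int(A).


int(A) = ∅, cl(A) = {66}, ∂A = {66}.

Closed sets in (X, τ) are complements of opens:
  closed(X, τ) = {∅, {65}, {66}, {67}, {65, 66}, {65, 67}, {66, 67}, {65, 66, 67}, {65, 66, 67, 68}}.
int(A) = ⋃ {U ∈ τ : U ⊆ A}. Opens contained in A: ∅.
Taking the union of these: int(A) = ∅.
cl(A) = ⋂ {C closed : A ⊆ C}. Closed sets containing A: {66}, {65, 66}, {66, 67}, {65, 66, 67}, {65, 66, 67, 68}.
Intersecting these: cl(A) = {66}.
∂A = cl(A) ∖ int(A) = {66} ∖ ∅ = {66}.


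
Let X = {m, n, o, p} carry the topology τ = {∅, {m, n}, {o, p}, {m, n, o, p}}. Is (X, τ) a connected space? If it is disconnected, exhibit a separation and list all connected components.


(X, τ) is disconnected; components = [{m, n}, {o, p}].

Find clopen sets (U ∈ τ with X ∖ U ∈ τ):
  U = ∅, X ∖ U = {m, n, o, p} — both open, so U is clopen.
  U = {m, n}, X ∖ U = {o, p} — both open, so U is clopen.
  U = {o, p}, X ∖ U = {m, n} — both open, so U is clopen.
  U = {m, n, o, p}, X ∖ U = ∅ — both open, so U is clopen.
Nontrivial clopen(s) exist: e.g. {o, p}. So (X, τ) is disconnected.
Compute connected components by grouping points that agree on all clopens:
  component: {m, n}
  component: {o, p}


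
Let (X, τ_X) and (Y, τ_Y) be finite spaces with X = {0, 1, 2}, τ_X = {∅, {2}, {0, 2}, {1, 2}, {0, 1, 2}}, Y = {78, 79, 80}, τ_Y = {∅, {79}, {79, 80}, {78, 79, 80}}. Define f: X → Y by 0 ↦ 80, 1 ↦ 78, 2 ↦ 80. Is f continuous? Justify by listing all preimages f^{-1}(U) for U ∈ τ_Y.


f IS continuous.

Compute f^{-1}(U) for each U ∈ τ_Y:
  U = ∅: f^{-1}(U) = ∅ ∈ τ_X ✓.
  U = {79}: f^{-1}(U) = ∅ ∈ τ_X ✓.
  U = {79, 80}: f^{-1}(U) = {0, 2} ∈ τ_X ✓.
  U = {78, 79, 80}: f^{-1}(U) = {0, 1, 2} ∈ τ_X ✓.
Every preimage lies in τ_X, so f IS continuous.


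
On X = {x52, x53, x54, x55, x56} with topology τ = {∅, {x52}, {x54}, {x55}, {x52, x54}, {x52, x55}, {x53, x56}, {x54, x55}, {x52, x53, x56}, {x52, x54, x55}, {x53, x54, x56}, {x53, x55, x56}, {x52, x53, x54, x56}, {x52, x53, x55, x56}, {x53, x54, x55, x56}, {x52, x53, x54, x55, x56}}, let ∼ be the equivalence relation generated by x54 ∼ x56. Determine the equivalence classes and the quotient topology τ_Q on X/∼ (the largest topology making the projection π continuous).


X/∼ = {[x52], [x53], [x54=x56], [x55]}; |τ_Q| = 8.

Equivalence classes: [x52], [x53], [x54=x56], [x55].
Quotient map π: X → X/∼ sends x52 ↦ [x52], x53 ↦ [x53], x54 ↦ [x54=x56], x55 ↦ [x55], x56 ↦ [x54=x56].
For each subset V ⊆ X/∼, compute π^{-1}(V) ⊆ X and check whether π^{-1}(V) ∈ τ. V is open in τ_Q iff π^{-1}(V) ∈ τ.
  V = {}: π^{-1}(V) = ∅ ∈ τ ✓.
  V = {[x52]}: π^{-1}(V) = {x52} ∈ τ ✓.
  V = {[x53]}: π^{-1}(V) = {x53} ∉ τ ✗.
  V = {[x52], [x53]}: π^{-1}(V) = {x52, x53} ∉ τ ✗.
  V = {[x54=x56]}: π^{-1}(V) = {x54, x56} ∉ τ ✗.
  V = {[x52], [x54=x56]}: π^{-1}(V) = {x52, x54, x56} ∉ τ ✗.
  V = {[x53], [x54=x56]}: π^{-1}(V) = {x53, x54, x56} ∈ τ ✓.
  V = {[x52], [x53], [x54=x56]}: π^{-1}(V) = {x52, x53, x54, x56} ∈ τ ✓.
  V = {[x55]}: π^{-1}(V) = {x55} ∈ τ ✓.
  V = {[x52], [x55]}: π^{-1}(V) = {x52, x55} ∈ τ ✓.
  V = {[x53], [x55]}: π^{-1}(V) = {x53, x55} ∉ τ ✗.
  V = {[x52], [x53], [x55]}: π^{-1}(V) = {x52, x53, x55} ∉ τ ✗.
  V = {[x54=x56], [x55]}: π^{-1}(V) = {x54, x55, x56} ∉ τ ✗.
  V = {[x52], [x54=x56], [x55]}: π^{-1}(V) = {x52, x54, x55, x56} ∉ τ ✗.
  V = {[x53], [x54=x56], [x55]}: π^{-1}(V) = {x53, x54, x55, x56} ∈ τ ✓.
  V = {[x52], [x53], [x54=x56], [x55]}: π^{-1}(V) = {x52, x53, x54, x55, x56} ∈ τ ✓.
Open sets in the quotient: τ_Q = {{}, {[x52]}, {[x53], [x54=x56]}, {[x52], [x53], [x54=x56]}, {[x55]}, {[x52], [x55]}, {[x53], [x54=x56], [x55]}, {[x52], [x53], [x54=x56], [x55]}} (8 elements).


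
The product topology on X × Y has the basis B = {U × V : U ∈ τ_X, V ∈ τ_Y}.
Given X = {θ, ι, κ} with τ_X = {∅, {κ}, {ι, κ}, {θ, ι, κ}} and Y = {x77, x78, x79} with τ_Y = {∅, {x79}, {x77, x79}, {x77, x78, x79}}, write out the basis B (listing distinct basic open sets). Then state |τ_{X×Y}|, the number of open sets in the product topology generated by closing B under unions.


Basis B = {∅ × ∅, {κ} × {x79}, {ι, κ} × {x79}, {κ} × {x77, x79}, {θ, ι, κ} × {x79}, {κ} × {x77, x78, x79}, {ι, κ} × {x77, x79}, {θ, ι, κ} × {x77, x79}, {ι, κ} × {x77, x78, x79}, {θ, ι, κ} × {x77, x78, x79}}; |τ_{X×Y}| = 20.

Enumerate products U × V with U ∈ τ_X, V ∈ τ_Y (deduplicated):
  ∅ × ∅ = {} (∅)
  {κ} × {x79} = {(κ,x79)}
  {ι, κ} × {x79} = {(ι,x79), (κ,x79)}
  {κ} × {x77, x79} = {(κ,x77), (κ,x79)}
  {θ, ι, κ} × {x79} = {(θ,x79), (ι,x79), (κ,x79)}
  {κ} × {x77, x78, x79} = {(κ,x77), (κ,x78), (κ,x79)}
  {ι, κ} × {x77, x79} = {(ι,x77), (ι,x79), (κ,x77), (κ,x79)}
  {θ, ι, κ} × {x77, x79} = {(θ,x77), (θ,x79), (ι,x77), (ι,x79), (κ,x77), (κ,x79)}
  {ι, κ} × {x77, x78, x79} = {(ι,x77), (ι,x78), (ι,x79), (κ,x77), (κ,x78), (κ,x79)}
  {θ, ι, κ} × {x77, x78, x79} = {(θ,x77), (θ,x78), (θ,x79), (ι,x77), (ι,x78), (ι,x79), (κ,x77), (κ,x78), (κ,x79)}
These 10 distinct sets form the basis B.
Close under arbitrary unions to get τ_{X×Y}; counting gives |τ_{X×Y}| = 20.


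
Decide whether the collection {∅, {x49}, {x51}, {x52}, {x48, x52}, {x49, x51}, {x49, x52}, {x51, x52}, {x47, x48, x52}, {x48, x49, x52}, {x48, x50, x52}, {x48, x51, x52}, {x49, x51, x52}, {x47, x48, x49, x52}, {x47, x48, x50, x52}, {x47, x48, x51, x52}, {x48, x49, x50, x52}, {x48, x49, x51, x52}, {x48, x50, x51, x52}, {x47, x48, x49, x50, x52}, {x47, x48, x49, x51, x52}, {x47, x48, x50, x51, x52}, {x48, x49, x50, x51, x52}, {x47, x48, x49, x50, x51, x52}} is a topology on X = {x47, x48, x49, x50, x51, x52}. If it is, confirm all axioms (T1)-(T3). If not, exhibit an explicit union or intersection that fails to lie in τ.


τ IS a topology on X.

Axiom (T1): ∅ ∈ τ? Yes; X ∈ τ? Yes.
Axiom (T2/T3): check pairwise unions and intersections of members of τ.
All pairwise intersections and unions checked — each lies in τ. Therefore τ satisfies (T1), (T2), (T3): it IS a topology on X.


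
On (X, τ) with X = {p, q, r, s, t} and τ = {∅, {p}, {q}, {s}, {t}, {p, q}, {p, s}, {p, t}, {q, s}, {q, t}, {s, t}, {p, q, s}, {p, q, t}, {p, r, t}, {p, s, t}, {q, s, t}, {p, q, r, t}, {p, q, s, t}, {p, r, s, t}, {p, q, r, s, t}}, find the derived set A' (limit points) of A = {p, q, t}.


A' = {r}

For each x ∈ X, list the open sets U ∈ τ with x ∈ U, then check whether U ∩ (A ∖ {x}) ≠ ∅ for every such U.
  x = p: open {p} ∋ x has {p} ∩ (A ∖ {p}) = ∅, so x is NOT a limit point.
  x = q: open {q} ∋ x has {q} ∩ (A ∖ {q}) = ∅, so x is NOT a limit point.
  x = r: opens ∋ x are {p, r, t}, {p, q, r, t}, {p, r, s, t}, {p, q, r, s, t}; each meets A ∖ {r}, so x IS a limit point.
  x = s: open {s} ∋ x has {s} ∩ (A ∖ {s}) = ∅, so x is NOT a limit point.
  x = t: open {t} ∋ x has {t} ∩ (A ∖ {t}) = ∅, so x is NOT a limit point.
Collecting: A' = {r}.


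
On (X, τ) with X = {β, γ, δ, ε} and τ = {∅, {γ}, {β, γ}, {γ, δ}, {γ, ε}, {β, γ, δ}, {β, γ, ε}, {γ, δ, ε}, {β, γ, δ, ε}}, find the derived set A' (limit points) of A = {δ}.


A' = ∅

For each x ∈ X, list the open sets U ∈ τ with x ∈ U, then check whether U ∩ (A ∖ {x}) ≠ ∅ for every such U.
  x = β: open {β, γ} ∋ x has {β, γ} ∩ (A ∖ {β}) = ∅, so x is NOT a limit point.
  x = γ: open {γ} ∋ x has {γ} ∩ (A ∖ {γ}) = ∅, so x is NOT a limit point.
  x = δ: open {γ, δ} ∋ x has {γ, δ} ∩ (A ∖ {δ}) = ∅, so x is NOT a limit point.
  x = ε: open {γ, ε} ∋ x has {γ, ε} ∩ (A ∖ {ε}) = ∅, so x is NOT a limit point.
Collecting: A' = ∅.


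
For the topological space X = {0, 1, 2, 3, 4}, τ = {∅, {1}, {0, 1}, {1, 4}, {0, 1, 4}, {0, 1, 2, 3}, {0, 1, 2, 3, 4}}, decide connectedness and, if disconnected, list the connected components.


(X, τ) is connected.

Find clopen sets (U ∈ τ with X ∖ U ∈ τ):
  U = ∅, X ∖ U = {0, 1, 2, 3, 4} — both open, so U is clopen.
  U = {0, 1, 2, 3, 4}, X ∖ U = ∅ — both open, so U is clopen.
Only trivial clopens (∅ and X) exist, so (X, τ) is connected.
Compute connected components by grouping points that agree on all clopens:
  component: {0, 1, 2, 3, 4}


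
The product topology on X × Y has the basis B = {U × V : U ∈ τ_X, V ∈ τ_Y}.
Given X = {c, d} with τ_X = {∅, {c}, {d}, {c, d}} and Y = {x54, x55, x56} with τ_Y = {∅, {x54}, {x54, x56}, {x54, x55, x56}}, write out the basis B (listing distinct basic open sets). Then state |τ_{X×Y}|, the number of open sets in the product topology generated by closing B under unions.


Basis B = {∅ × ∅, {c} × {x54}, {d} × {x54}, {c} × {x54, x56}, {c, d} × {x54}, {d} × {x54, x56}, {c} × {x54, x55, x56}, {d} × {x54, x55, x56}, {c, d} × {x54, x56}, {c, d} × {x54, x55, x56}}; |τ_{X×Y}| = 16.

Enumerate products U × V with U ∈ τ_X, V ∈ τ_Y (deduplicated):
  ∅ × ∅ = {} (∅)
  {c} × {x54} = {(c,x54)}
  {d} × {x54} = {(d,x54)}
  {c} × {x54, x56} = {(c,x54), (c,x56)}
  {c, d} × {x54} = {(c,x54), (d,x54)}
  {d} × {x54, x56} = {(d,x54), (d,x56)}
  {c} × {x54, x55, x56} = {(c,x54), (c,x55), (c,x56)}
  {d} × {x54, x55, x56} = {(d,x54), (d,x55), (d,x56)}
  {c, d} × {x54, x56} = {(c,x54), (c,x56), (d,x54), (d,x56)}
  {c, d} × {x54, x55, x56} = {(c,x54), (c,x55), (c,x56), (d,x54), (d,x55), (d,x56)}
These 10 distinct sets form the basis B.
Close under arbitrary unions to get τ_{X×Y}; counting gives |τ_{X×Y}| = 16.


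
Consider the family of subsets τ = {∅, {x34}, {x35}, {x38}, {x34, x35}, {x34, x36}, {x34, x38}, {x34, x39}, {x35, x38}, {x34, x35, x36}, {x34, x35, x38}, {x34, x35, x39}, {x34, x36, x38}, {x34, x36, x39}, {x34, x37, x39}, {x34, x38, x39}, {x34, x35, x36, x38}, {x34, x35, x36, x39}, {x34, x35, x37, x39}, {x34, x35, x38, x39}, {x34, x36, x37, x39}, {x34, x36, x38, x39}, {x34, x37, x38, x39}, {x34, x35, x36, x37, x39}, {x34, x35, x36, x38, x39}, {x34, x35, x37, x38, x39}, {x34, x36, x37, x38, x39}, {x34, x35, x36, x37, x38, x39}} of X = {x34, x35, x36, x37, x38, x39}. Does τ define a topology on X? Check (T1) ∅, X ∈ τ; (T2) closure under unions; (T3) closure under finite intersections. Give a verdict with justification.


τ IS a topology on X.

Axiom (T1): ∅ ∈ τ? Yes; X ∈ τ? Yes.
Axiom (T2/T3): check pairwise unions and intersections of members of τ.
All pairwise intersections and unions checked — each lies in τ. Therefore τ satisfies (T1), (T2), (T3): it IS a topology on X.
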